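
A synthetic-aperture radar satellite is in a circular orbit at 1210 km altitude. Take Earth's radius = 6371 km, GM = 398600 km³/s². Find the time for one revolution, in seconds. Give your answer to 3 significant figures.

Semi-major axis a = 6371 + 1210 = 7581 km. Period T = 2π√(a³/μ) = 2π√(7581³/398600) = 6569.0 s = 109.48 min.

6570 seconds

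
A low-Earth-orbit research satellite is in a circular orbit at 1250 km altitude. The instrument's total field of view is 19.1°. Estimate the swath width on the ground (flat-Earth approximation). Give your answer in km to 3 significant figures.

421 km

Half-angle = 19.1°/2 = 9.55°.
Swath width ≈ 2h·tan(θ/2) = 2 × 1250 × tan(9.55°) = 420.6 km.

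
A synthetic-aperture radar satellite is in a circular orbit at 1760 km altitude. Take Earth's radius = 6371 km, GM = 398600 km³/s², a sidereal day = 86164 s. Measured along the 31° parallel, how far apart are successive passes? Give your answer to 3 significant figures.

Semi-major axis a = 6371 + 1760 = 8131 km. Period T = 2π√(a³/μ) = 2π√(8131³/398600) = 7296.7 s = 121.61 min.
Node shift per orbit = (7296.7/86164) × 360° = 30.49°.
Equatorial spacing = 30.49 × 111.2 km/° = 3390 km.
At 31° latitude, spacing = 3390 × cos(31°) = 2906 km.

2910 km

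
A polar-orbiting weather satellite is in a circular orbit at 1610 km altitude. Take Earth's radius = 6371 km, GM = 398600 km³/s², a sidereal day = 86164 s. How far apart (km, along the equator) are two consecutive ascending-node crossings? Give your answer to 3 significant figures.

3300 km

Semi-major axis a = 6371 + 1610 = 7981 km. Period T = 2π√(a³/μ) = 2π√(7981³/398600) = 7095.7 s = 118.26 min.
During one orbit Earth rotates (7095.7 / 86164) × 360° = 29.65°.
At the equator that is 29.65° × (2π·6371/360) km/° = 29.65 × 111.2 = 3297 km.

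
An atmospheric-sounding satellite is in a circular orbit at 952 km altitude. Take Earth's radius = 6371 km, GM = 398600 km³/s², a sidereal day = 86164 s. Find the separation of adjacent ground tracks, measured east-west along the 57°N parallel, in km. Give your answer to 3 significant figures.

Semi-major axis a = 6371 + 952 = 7323 km. Period T = 2π√(a³/μ) = 2π√(7323³/398600) = 6236.6 s = 103.94 min.
Node shift per orbit = (6236.6/86164) × 360° = 26.06°.
Equatorial spacing = 26.06 × 111.2 km/° = 2897 km.
At 57° latitude, spacing = 2897 × cos(57°) = 1578 km.

1580 km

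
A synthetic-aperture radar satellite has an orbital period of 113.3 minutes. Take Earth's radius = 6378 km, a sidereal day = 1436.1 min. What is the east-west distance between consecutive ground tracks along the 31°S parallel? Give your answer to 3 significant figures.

2710 km

T = 113.3 min = 6798.0 s.
Node shift per orbit = (6798.0/86166) × 360° = 28.40°.
Equatorial spacing = 28.40 × 111.3 km/° = 3162 km.
At 31° latitude, spacing = 3162 × cos(31°) = 2710 km.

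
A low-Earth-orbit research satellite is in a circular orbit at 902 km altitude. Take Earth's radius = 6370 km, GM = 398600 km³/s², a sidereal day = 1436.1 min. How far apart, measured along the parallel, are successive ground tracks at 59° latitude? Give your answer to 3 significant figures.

1480 km

Semi-major axis a = 6370 + 902 = 7272 km. Period T = 2π√(a³/μ) = 2π√(7272³/398600) = 6171.5 s = 102.86 min.
Node shift per orbit = (6171.5/86166) × 360° = 25.78°.
Equatorial spacing = 25.78 × 111.2 km/° = 2867 km.
At 59° latitude, spacing = 2867 × cos(59°) = 1476 km.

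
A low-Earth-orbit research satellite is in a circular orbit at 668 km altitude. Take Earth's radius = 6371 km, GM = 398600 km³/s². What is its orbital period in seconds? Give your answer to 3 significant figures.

5880 seconds

Semi-major axis a = 6371 + 668 = 7039 km. Period T = 2π√(a³/μ) = 2π√(7039³/398600) = 5877.3 s = 97.95 min.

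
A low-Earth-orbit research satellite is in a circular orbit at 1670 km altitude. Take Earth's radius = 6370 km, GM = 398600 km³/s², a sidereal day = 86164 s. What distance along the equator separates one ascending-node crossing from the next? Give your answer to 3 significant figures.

3330 km

Semi-major axis a = 6370 + 1670 = 8040 km. Period T = 2π√(a³/μ) = 2π√(8040³/398600) = 7174.6 s = 119.58 min.
During one orbit Earth rotates (7174.6 / 86164) × 360° = 29.98°.
At the equator that is 29.98° × (2π·6370/360) km/° = 29.98 × 111.2 = 3333 km.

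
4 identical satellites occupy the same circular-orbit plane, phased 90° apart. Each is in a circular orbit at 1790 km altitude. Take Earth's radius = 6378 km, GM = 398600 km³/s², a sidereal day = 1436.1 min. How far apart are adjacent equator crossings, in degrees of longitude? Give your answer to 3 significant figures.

Semi-major axis a = 6378 + 1790 = 8168 km. Period T = 2π√(a³/μ) = 2π√(8168³/398600) = 7346.6 s = 122.44 min.
Single-satellite node shift = (7346.6/86166) × 360° = 30.69°.
With 4 satellites evenly phased, successive equator crossings are 30.69/4 = 7.673° apart.

7.67°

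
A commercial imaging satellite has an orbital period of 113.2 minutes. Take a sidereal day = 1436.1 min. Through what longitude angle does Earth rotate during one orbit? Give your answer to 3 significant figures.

T = 113.2 min = 6792.0 s.
During one orbit Earth rotates (6792.0 / 86166) × 360° = 28.38°.

28.4°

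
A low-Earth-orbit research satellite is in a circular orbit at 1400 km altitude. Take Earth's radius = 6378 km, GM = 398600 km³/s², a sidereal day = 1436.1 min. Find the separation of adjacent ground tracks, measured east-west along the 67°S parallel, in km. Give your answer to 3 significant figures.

1240 km

Semi-major axis a = 6378 + 1400 = 7778 km. Period T = 2π√(a³/μ) = 2π√(7778³/398600) = 6826.7 s = 113.78 min.
Node shift per orbit = (6826.7/86166) × 360° = 28.52°.
Equatorial spacing = 28.52 × 111.3 km/° = 3175 km.
At 67° latitude, spacing = 3175 × cos(67°) = 1241 km.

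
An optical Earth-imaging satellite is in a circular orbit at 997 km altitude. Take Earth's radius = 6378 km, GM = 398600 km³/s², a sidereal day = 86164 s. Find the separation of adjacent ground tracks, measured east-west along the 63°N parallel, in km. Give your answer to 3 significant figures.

1330 km

Semi-major axis a = 6378 + 997 = 7375 km. Period T = 2π√(a³/μ) = 2π√(7375³/398600) = 6303.1 s = 105.05 min.
Node shift per orbit = (6303.1/86164) × 360° = 26.33°.
Equatorial spacing = 26.33 × 111.3 km/° = 2932 km.
At 63° latitude, spacing = 2932 × cos(63°) = 1331 km.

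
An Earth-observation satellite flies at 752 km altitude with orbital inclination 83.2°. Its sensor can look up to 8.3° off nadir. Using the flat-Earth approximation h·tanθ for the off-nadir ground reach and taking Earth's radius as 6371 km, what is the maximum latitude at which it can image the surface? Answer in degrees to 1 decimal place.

For a prograde orbit the ground track reaches latitude ±i = ±83.2°.
Sensor half-swath on the ground ≈ 752·tan(8.3°) = 110 km = 0.99° of latitude.
Maximum observable latitude ≈ 83.2 + 0.99 = 84.2°.

84.2°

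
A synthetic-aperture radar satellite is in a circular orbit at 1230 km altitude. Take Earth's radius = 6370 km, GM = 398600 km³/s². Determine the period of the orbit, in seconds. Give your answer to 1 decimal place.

Semi-major axis a = 6370 + 1230 = 7600 km. Period T = 2π√(a³/μ) = 2π√(7600³/398600) = 6593.7 s = 109.90 min.

6593.7 seconds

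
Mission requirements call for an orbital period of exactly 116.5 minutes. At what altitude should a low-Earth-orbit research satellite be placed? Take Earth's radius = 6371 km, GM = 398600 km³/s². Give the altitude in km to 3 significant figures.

1530 km

T = 116.5 min = 6990.0 s.
From T = 2π√(a³/μ): a = (μ T²/4π²)^(1/3) = (398600 × 6990.0² / 4π²)^(1/3) = 7902 km.
Altitude h = a − R = 7902 − 6371 = 1531 km.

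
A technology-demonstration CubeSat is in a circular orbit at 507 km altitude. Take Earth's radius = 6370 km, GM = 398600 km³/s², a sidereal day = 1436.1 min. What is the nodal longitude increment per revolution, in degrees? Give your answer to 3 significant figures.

Semi-major axis a = 6370 + 507 = 6877 km. Period T = 2π√(a³/μ) = 2π√(6877³/398600) = 5675.6 s = 94.59 min.
During one orbit Earth rotates (5675.6 / 86166) × 360° = 23.71°.

23.7°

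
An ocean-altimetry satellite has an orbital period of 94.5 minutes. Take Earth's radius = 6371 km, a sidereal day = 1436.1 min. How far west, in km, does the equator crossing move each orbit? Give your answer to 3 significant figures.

T = 94.5 min = 5670.0 s.
During one orbit Earth rotates (5670.0 / 86166) × 360° = 23.69°.
At the equator that is 23.69° × (2π·6371/360) km/° = 23.69 × 111.2 = 2634 km.

2630 km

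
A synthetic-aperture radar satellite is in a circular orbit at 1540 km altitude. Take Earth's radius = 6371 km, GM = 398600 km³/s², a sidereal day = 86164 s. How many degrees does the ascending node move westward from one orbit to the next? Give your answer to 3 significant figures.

29.3°

Semi-major axis a = 6371 + 1540 = 7911 km. Period T = 2π√(a³/μ) = 2π√(7911³/398600) = 7002.6 s = 116.71 min.
During one orbit Earth rotates (7002.6 / 86164) × 360° = 29.26°.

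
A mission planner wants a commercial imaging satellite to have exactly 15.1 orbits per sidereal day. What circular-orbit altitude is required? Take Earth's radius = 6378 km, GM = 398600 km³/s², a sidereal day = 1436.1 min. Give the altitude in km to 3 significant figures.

Required period T = 86166 / 15.1 = 5706.4 s.
From T = 2π√(a³/μ): a = (μ T²/4π²)^(1/3) = (398600 × 5706.4² / 4π²)^(1/3) = 6902 km.
Altitude h = a − R = 6902 − 6378 = 524 km.

524 km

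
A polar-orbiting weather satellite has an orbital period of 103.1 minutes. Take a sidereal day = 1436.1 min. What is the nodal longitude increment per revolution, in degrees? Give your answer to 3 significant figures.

T = 103.1 min = 6186.0 s.
During one orbit Earth rotates (6186.0 / 86166) × 360° = 25.84°.

25.8°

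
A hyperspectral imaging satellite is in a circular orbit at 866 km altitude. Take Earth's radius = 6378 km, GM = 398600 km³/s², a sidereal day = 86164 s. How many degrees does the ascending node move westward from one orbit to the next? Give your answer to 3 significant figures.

25.6°

Semi-major axis a = 6378 + 866 = 7244 km. Period T = 2π√(a³/μ) = 2π√(7244³/398600) = 6135.9 s = 102.27 min.
During one orbit Earth rotates (6135.9 / 86164) × 360° = 25.64°.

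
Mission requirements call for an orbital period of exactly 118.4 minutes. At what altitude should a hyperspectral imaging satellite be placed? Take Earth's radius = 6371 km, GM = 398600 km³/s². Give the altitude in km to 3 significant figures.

1620 km

T = 118.4 min = 7104.0 s.
From T = 2π√(a³/μ): a = (μ T²/4π²)^(1/3) = (398600 × 7104.0² / 4π²)^(1/3) = 7987 km.
Altitude h = a − R = 7987 − 6371 = 1616 km.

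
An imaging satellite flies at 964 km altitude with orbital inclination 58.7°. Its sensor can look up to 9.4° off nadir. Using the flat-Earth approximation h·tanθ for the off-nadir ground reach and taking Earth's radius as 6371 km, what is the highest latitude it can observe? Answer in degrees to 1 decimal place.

60.1°

For a prograde orbit the ground track reaches latitude ±i = ±58.7°.
Sensor half-swath on the ground ≈ 964·tan(9.4°) = 160 km = 1.44° of latitude.
Maximum observable latitude ≈ 58.7 + 1.44 = 60.1°.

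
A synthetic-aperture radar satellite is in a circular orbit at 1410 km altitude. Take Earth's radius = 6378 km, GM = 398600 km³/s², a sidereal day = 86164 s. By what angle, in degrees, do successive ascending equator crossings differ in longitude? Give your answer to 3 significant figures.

Semi-major axis a = 6378 + 1410 = 7788 km. Period T = 2π√(a³/μ) = 2π√(7788³/398600) = 6839.9 s = 114.00 min.
During one orbit Earth rotates (6839.9 / 86164) × 360° = 28.58°.

28.6°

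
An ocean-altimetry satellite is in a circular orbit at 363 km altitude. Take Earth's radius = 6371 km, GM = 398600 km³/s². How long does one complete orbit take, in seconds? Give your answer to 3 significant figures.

Semi-major axis a = 6371 + 363 = 6734 km. Period T = 2π√(a³/μ) = 2π√(6734³/398600) = 5499.5 s = 91.66 min.

5500 seconds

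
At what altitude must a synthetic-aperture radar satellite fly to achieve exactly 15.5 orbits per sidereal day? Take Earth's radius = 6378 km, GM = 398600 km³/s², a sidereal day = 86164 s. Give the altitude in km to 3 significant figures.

404 km

Required period T = 86164 / 15.5 = 5559.0 s.
From T = 2π√(a³/μ): a = (μ T²/4π²)^(1/3) = (398600 × 5559.0² / 4π²)^(1/3) = 6782 km.
Altitude h = a − R = 6782 − 6378 = 404 km.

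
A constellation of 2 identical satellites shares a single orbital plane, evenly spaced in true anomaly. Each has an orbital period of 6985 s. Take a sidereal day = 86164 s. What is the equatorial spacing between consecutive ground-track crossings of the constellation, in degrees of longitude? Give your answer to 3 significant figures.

Single-satellite node shift = (6985.0/86164) × 360° = 29.18°.
With 2 satellites evenly phased, successive equator crossings are 29.18/2 = 14.592° apart.

14.6°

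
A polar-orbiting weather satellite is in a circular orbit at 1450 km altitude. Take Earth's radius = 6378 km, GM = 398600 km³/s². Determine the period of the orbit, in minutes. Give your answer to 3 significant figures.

Semi-major axis a = 6378 + 1450 = 7828 km. Period T = 2π√(a³/μ) = 2π√(7828³/398600) = 6892.7 s = 114.88 min.

115 min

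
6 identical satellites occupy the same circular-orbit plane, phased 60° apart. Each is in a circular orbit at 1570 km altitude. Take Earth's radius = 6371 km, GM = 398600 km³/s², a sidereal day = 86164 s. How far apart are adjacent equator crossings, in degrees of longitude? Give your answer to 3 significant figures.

4.90°

Semi-major axis a = 6371 + 1570 = 7941 km. Period T = 2π√(a³/μ) = 2π√(7941³/398600) = 7042.5 s = 117.37 min.
Single-satellite node shift = (7042.5/86164) × 360° = 29.42°.
With 6 satellites evenly phased, successive equator crossings are 29.42/6 = 4.904° apart.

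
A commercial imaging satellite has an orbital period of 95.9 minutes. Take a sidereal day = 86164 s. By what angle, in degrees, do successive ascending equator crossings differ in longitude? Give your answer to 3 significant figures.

24.0°

T = 95.9 min = 5754.0 s.
During one orbit Earth rotates (5754.0 / 86164) × 360° = 24.04°.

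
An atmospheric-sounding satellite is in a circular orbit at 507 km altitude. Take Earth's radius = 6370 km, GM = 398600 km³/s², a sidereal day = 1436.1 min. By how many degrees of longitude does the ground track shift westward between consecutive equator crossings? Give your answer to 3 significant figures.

23.7°

Semi-major axis a = 6370 + 507 = 6877 km. Period T = 2π√(a³/μ) = 2π√(6877³/398600) = 5675.6 s = 94.59 min.
During one orbit Earth rotates (5675.6 / 86166) × 360° = 23.71°.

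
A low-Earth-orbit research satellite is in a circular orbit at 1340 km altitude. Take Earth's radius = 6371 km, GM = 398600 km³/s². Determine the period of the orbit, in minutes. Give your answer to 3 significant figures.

Semi-major axis a = 6371 + 1340 = 7711 km. Period T = 2π√(a³/μ) = 2π√(7711³/398600) = 6738.7 s = 112.31 min.

112 min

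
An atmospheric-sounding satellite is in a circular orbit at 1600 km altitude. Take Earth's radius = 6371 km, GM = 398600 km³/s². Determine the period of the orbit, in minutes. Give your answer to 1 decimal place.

118.0 min

Semi-major axis a = 6371 + 1600 = 7971 km. Period T = 2π√(a³/μ) = 2π√(7971³/398600) = 7082.4 s = 118.04 min.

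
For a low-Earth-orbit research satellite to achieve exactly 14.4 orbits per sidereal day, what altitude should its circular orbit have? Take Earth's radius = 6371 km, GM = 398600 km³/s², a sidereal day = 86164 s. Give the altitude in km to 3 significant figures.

Required period T = 86164 / 14.4 = 5983.6 s.
From T = 2π√(a³/μ): a = (μ T²/4π²)^(1/3) = (398600 × 5983.6² / 4π²)^(1/3) = 7124 km.
Altitude h = a − R = 7124 − 6371 = 753 km.

753 km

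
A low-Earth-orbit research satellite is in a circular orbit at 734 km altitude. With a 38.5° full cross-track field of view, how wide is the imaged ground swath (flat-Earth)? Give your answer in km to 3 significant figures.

513 km

Half-angle = 38.5°/2 = 19.25°.
Swath width ≈ 2h·tan(θ/2) = 2 × 734 × tan(19.25°) = 512.6 km.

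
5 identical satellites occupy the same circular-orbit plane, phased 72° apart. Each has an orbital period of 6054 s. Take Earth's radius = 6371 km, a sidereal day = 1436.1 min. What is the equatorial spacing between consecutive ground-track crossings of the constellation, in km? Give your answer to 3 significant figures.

563 km

Single-satellite node shift = (6054.0/86166) × 360° = 25.29°.
With 5 satellites evenly phased, successive equator crossings are 25.29/5 = 5.059° apart.
That is 5.059 × 111.2 = 563 km at the equator.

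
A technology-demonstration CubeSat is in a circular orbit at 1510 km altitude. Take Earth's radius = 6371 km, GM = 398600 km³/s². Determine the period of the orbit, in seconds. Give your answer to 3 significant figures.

6960 seconds

Semi-major axis a = 6371 + 1510 = 7881 km. Period T = 2π√(a³/μ) = 2π√(7881³/398600) = 6962.8 s = 116.05 min.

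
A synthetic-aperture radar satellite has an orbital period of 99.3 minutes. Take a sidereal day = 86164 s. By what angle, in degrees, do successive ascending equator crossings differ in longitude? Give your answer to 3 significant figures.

24.9°

T = 99.3 min = 5958.0 s.
During one orbit Earth rotates (5958.0 / 86164) × 360° = 24.89°.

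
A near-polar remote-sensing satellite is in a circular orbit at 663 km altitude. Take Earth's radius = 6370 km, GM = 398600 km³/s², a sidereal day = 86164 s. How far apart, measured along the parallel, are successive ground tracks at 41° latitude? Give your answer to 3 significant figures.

Semi-major axis a = 6370 + 663 = 7033 km. Period T = 2π√(a³/μ) = 2π√(7033³/398600) = 5869.8 s = 97.83 min.
Node shift per orbit = (5869.8/86164) × 360° = 24.52°.
Equatorial spacing = 24.52 × 111.2 km/° = 2727 km.
At 41° latitude, spacing = 2727 × cos(41°) = 2058 km.

2060 km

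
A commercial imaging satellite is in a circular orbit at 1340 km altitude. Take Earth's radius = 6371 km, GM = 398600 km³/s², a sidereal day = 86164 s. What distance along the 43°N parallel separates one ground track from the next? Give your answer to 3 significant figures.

Semi-major axis a = 6371 + 1340 = 7711 km. Period T = 2π√(a³/μ) = 2π√(7711³/398600) = 6738.7 s = 112.31 min.
Node shift per orbit = (6738.7/86164) × 360° = 28.15°.
Equatorial spacing = 28.15 × 111.2 km/° = 3131 km.
At 43° latitude, spacing = 3131 × cos(43°) = 2290 km.

2290 km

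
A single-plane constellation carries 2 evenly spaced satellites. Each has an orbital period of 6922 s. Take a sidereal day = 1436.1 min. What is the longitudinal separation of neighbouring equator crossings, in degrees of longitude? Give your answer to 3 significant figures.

Single-satellite node shift = (6922.0/86166) × 360° = 28.92°.
With 2 satellites evenly phased, successive equator crossings are 28.92/2 = 14.460° apart.

14.5°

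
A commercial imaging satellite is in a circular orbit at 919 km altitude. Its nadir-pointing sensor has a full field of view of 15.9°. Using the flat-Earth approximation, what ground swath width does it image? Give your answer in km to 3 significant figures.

Half-angle = 15.9°/2 = 7.95°.
Swath width ≈ 2h·tan(θ/2) = 2 × 919 × tan(7.95°) = 256.7 km.

257 km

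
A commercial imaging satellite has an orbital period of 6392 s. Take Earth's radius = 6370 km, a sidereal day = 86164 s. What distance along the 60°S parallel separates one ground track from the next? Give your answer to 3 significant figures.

Node shift per orbit = (6392.0/86164) × 360° = 26.71°.
Equatorial spacing = 26.71 × 111.2 km/° = 2969 km.
At 60° latitude, spacing = 2969 × cos(60°) = 1485 km.

1480 km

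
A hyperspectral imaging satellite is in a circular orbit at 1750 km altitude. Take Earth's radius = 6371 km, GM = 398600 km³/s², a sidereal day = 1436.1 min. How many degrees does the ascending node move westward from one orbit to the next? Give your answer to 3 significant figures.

Semi-major axis a = 6371 + 1750 = 8121 km. Period T = 2π√(a³/μ) = 2π√(8121³/398600) = 7283.3 s = 121.39 min.
During one orbit Earth rotates (7283.3 / 86166) × 360° = 30.43°.

30.4°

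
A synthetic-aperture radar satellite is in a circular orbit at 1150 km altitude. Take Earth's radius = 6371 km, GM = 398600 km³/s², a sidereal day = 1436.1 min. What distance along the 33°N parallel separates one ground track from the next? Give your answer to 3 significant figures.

Semi-major axis a = 6371 + 1150 = 7521 km. Period T = 2π√(a³/μ) = 2π√(7521³/398600) = 6491.2 s = 108.19 min.
Node shift per orbit = (6491.2/86166) × 360° = 27.12°.
Equatorial spacing = 27.12 × 111.2 km/° = 3016 km.
At 33° latitude, spacing = 3016 × cos(33°) = 2529 km.

2530 km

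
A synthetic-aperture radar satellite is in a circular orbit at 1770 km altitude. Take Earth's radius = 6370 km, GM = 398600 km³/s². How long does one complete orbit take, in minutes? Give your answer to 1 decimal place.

121.8 min

Semi-major axis a = 6370 + 1770 = 8140 km. Period T = 2π√(a³/μ) = 2π√(8140³/398600) = 7308.8 s = 121.81 min.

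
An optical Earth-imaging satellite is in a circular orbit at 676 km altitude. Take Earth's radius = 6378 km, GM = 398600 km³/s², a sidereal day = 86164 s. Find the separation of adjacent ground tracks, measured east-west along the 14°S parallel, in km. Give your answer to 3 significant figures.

2660 km

Semi-major axis a = 6378 + 676 = 7054 km. Period T = 2π√(a³/μ) = 2π√(7054³/398600) = 5896.1 s = 98.27 min.
Node shift per orbit = (5896.1/86164) × 360° = 24.63°.
Equatorial spacing = 24.63 × 111.3 km/° = 2742 km.
At 14° latitude, spacing = 2742 × cos(14°) = 2661 km.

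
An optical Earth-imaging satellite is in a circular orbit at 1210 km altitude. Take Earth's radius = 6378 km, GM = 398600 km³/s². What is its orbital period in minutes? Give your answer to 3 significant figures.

Semi-major axis a = 6378 + 1210 = 7588 km. Period T = 2π√(a³/μ) = 2π√(7588³/398600) = 6578.1 s = 109.64 min.

110 min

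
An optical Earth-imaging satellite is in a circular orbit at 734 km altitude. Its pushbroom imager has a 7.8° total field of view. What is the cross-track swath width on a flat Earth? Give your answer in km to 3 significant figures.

100 km

Half-angle = 7.8°/2 = 3.9°.
Swath width ≈ 2h·tan(θ/2) = 2 × 734 × tan(3.9°) = 100.1 km.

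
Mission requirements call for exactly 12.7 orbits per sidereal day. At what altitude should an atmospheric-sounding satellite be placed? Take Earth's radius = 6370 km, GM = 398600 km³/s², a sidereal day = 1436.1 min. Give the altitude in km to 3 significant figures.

Required period T = 86166 / 12.7 = 6784.7 s.
From T = 2π√(a³/μ): a = (μ T²/4π²)^(1/3) = (398600 × 6784.7² / 4π²)^(1/3) = 7746 km.
Altitude h = a − R = 7746 − 6370 = 1376 km.

1380 km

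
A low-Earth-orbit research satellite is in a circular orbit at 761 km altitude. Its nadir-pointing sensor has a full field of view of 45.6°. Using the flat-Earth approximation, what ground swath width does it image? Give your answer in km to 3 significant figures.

640 km

Half-angle = 45.6°/2 = 22.8°.
Swath width ≈ 2h·tan(θ/2) = 2 × 761 × tan(22.8°) = 639.8 km.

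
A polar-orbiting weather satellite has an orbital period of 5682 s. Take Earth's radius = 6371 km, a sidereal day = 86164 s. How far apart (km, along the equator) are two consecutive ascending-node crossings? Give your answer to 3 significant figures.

2640 km

During one orbit Earth rotates (5682.0 / 86164) × 360° = 23.74°.
At the equator that is 23.74° × (2π·6371/360) km/° = 23.74 × 111.2 = 2640 km.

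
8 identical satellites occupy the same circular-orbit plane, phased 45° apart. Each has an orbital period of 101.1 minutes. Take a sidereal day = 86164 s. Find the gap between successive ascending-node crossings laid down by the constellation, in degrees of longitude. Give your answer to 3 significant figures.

3.17°

T = 101.1 min = 6066.0 s.
Single-satellite node shift = (6066.0/86164) × 360° = 25.34°.
With 8 satellites evenly phased, successive equator crossings are 25.34/8 = 3.168° apart.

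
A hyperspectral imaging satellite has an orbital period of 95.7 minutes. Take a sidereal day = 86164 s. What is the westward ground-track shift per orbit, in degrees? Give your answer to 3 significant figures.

T = 95.7 min = 5742.0 s.
During one orbit Earth rotates (5742.0 / 86164) × 360° = 23.99°.

24.0°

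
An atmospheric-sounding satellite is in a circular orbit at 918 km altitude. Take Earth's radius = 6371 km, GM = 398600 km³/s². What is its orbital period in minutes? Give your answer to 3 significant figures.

Semi-major axis a = 6371 + 918 = 7289 km. Period T = 2π√(a³/μ) = 2π√(7289³/398600) = 6193.2 s = 103.22 min.

103 min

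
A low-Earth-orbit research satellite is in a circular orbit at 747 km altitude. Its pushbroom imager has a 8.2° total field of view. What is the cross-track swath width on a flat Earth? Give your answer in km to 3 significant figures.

Half-angle = 8.2°/2 = 4.1°.
Swath width ≈ 2h·tan(θ/2) = 2 × 747 × tan(4.1°) = 107.1 km.

107 km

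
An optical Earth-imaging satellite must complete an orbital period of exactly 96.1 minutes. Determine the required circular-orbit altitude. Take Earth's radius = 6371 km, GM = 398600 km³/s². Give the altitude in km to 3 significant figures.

T = 96.1 min = 5766.0 s.
From T = 2π√(a³/μ): a = (μ T²/4π²)^(1/3) = (398600 × 5766.0² / 4π²)^(1/3) = 6950 km.
Altitude h = a − R = 6950 − 6371 = 579 km.

579 km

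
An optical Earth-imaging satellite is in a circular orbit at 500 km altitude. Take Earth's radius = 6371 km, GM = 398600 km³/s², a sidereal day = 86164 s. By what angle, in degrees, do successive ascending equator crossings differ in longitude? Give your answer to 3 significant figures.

Semi-major axis a = 6371 + 500 = 6871 km. Period T = 2π√(a³/μ) = 2π√(6871³/398600) = 5668.1 s = 94.47 min.
During one orbit Earth rotates (5668.1 / 86164) × 360° = 23.68°.

23.7°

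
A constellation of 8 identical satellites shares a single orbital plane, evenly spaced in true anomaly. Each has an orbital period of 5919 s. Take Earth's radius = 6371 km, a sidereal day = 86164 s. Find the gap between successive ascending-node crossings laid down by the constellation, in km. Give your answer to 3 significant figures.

Single-satellite node shift = (5919.0/86164) × 360° = 24.73°.
With 8 satellites evenly phased, successive equator crossings are 24.73/8 = 3.091° apart.
That is 3.091 × 111.2 = 344 km at the equator.

344 km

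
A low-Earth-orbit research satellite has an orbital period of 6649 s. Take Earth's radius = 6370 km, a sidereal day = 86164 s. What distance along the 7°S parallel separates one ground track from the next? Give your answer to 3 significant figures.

Node shift per orbit = (6649.0/86164) × 360° = 27.78°.
Equatorial spacing = 27.78 × 111.2 km/° = 3089 km.
At 7° latitude, spacing = 3089 × cos(7°) = 3065 km.

3070 km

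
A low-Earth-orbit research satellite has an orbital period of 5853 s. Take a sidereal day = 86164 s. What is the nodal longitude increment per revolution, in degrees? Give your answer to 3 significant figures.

During one orbit Earth rotates (5853.0 / 86164) × 360° = 24.45°.

24.5°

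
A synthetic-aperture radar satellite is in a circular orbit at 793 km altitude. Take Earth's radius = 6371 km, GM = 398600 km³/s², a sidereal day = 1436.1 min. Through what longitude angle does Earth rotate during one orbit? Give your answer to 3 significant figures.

25.2°

Semi-major axis a = 6371 + 793 = 7164 km. Period T = 2π√(a³/μ) = 2π√(7164³/398600) = 6034.5 s = 100.58 min.
During one orbit Earth rotates (6034.5 / 86166) × 360° = 25.21°.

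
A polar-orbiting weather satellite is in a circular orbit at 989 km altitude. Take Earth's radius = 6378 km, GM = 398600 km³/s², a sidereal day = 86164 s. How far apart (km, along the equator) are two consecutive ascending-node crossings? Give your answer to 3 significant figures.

Semi-major axis a = 6378 + 989 = 7367 km. Period T = 2π√(a³/μ) = 2π√(7367³/398600) = 6292.8 s = 104.88 min.
During one orbit Earth rotates (6292.8 / 86164) × 360° = 26.29°.
At the equator that is 26.29° × (2π·6378/360) km/° = 26.29 × 111.3 = 2927 km.

2930 km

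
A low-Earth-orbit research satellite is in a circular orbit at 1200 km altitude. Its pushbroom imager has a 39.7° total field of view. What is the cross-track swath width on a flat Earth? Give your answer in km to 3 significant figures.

866 km

Half-angle = 39.7°/2 = 19.85°.
Swath width ≈ 2h·tan(θ/2) = 2 × 1200 × tan(19.85°) = 866.4 km.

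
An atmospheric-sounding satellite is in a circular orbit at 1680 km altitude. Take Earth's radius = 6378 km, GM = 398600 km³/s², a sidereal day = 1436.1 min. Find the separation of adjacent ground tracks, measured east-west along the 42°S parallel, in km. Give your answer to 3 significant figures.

2490 km

Semi-major axis a = 6378 + 1680 = 8058 km. Period T = 2π√(a³/μ) = 2π√(8058³/398600) = 7198.7 s = 119.98 min.
Node shift per orbit = (7198.7/86166) × 360° = 30.08°.
Equatorial spacing = 30.08 × 111.3 km/° = 3348 km.
At 42° latitude, spacing = 3348 × cos(42°) = 2488 km.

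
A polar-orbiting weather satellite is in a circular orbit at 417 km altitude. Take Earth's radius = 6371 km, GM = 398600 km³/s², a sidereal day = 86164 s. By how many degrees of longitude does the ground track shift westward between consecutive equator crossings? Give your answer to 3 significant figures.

23.3°

Semi-major axis a = 6371 + 417 = 6788 km. Period T = 2π√(a³/μ) = 2π√(6788³/398600) = 5565.8 s = 92.76 min.
During one orbit Earth rotates (5565.8 / 86164) × 360° = 23.25°.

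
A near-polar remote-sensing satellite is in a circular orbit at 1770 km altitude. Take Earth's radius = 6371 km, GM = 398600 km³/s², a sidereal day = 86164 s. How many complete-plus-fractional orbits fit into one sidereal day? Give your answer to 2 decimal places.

11.79

Semi-major axis a = 6371 + 1770 = 8141 km. Period T = 2π√(a³/μ) = 2π√(8141³/398600) = 7310.2 s = 121.84 min.
Orbits per sidereal day = 86164 / 7310.2 = 11.787.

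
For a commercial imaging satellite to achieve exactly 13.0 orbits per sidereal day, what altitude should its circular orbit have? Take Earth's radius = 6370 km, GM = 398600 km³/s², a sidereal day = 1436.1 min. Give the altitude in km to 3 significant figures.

1260 km

Required period T = 86166 / 13.0 = 6628.2 s.
From T = 2π√(a³/μ): a = (μ T²/4π²)^(1/3) = (398600 × 6628.2² / 4π²)^(1/3) = 7626 km.
Altitude h = a − R = 7626 − 6370 = 1256 km.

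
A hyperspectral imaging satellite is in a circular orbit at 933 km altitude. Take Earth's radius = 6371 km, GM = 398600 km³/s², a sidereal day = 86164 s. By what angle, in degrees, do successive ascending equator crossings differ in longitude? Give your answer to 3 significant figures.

26.0°

Semi-major axis a = 6371 + 933 = 7304 km. Period T = 2π√(a³/μ) = 2π√(7304³/398600) = 6212.3 s = 103.54 min.
During one orbit Earth rotates (6212.3 / 86164) × 360° = 25.96°.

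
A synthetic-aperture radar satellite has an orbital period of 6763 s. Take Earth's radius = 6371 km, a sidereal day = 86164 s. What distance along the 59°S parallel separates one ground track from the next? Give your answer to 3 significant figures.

Node shift per orbit = (6763.0/86164) × 360° = 28.26°.
Equatorial spacing = 28.26 × 111.2 km/° = 3142 km.
At 59° latitude, spacing = 3142 × cos(59°) = 1618 km.

1620 km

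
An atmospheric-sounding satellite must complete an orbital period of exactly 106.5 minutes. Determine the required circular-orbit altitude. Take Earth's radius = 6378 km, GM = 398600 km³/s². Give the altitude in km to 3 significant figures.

1060 km

T = 106.5 min = 6390.0 s.
From T = 2π√(a³/μ): a = (μ T²/4π²)^(1/3) = (398600 × 6390.0² / 4π²)^(1/3) = 7443 km.
Altitude h = a − R = 7443 − 6378 = 1065 km.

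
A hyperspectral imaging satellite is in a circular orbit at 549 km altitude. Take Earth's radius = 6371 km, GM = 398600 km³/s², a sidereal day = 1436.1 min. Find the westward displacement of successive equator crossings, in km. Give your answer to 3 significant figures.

2660 km

Semi-major axis a = 6371 + 549 = 6920 km. Period T = 2π√(a³/μ) = 2π√(6920³/398600) = 5728.9 s = 95.48 min.
During one orbit Earth rotates (5728.9 / 86166) × 360° = 23.94°.
At the equator that is 23.94° × (2π·6371/360) km/° = 23.94 × 111.2 = 2661 km.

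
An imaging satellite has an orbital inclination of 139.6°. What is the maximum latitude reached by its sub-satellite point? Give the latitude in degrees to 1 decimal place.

Retrograde orbit: the ground track reaches ±(180° − i) = ±(180 − 139.6) = ±40.4°.

40.4°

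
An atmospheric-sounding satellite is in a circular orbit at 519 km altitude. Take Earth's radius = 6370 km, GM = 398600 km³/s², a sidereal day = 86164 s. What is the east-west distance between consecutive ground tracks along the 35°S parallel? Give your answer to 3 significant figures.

Semi-major axis a = 6370 + 519 = 6889 km. Period T = 2π√(a³/μ) = 2π√(6889³/398600) = 5690.4 s = 94.84 min.
Node shift per orbit = (5690.4/86164) × 360° = 23.78°.
Equatorial spacing = 23.78 × 111.2 km/° = 2643 km.
At 35° latitude, spacing = 2643 × cos(35°) = 2165 km.

2170 km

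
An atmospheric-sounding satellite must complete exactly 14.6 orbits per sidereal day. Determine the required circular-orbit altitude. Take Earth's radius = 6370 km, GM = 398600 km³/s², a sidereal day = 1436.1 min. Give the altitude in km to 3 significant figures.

Required period T = 86166 / 14.6 = 5901.8 s.
From T = 2π√(a³/μ): a = (μ T²/4π²)^(1/3) = (398600 × 5901.8² / 4π²)^(1/3) = 7059 km.
Altitude h = a − R = 7059 − 6370 = 689 km.

689 km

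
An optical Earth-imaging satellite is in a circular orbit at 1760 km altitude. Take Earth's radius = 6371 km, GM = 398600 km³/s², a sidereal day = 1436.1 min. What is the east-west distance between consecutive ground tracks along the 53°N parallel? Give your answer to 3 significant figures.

2040 km

Semi-major axis a = 6371 + 1760 = 8131 km. Period T = 2π√(a³/μ) = 2π√(8131³/398600) = 7296.7 s = 121.61 min.
Node shift per orbit = (7296.7/86166) × 360° = 30.49°.
Equatorial spacing = 30.49 × 111.2 km/° = 3390 km.
At 53° latitude, spacing = 3390 × cos(53°) = 2040 km.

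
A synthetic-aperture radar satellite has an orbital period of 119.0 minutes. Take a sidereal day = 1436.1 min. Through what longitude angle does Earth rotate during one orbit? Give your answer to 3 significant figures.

T = 119.0 min = 7140.0 s.
During one orbit Earth rotates (7140.0 / 86166) × 360° = 29.83°.

29.8°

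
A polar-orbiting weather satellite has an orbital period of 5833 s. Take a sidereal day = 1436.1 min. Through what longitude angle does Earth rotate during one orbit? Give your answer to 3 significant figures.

During one orbit Earth rotates (5833.0 / 86166) × 360° = 24.37°.

24.4°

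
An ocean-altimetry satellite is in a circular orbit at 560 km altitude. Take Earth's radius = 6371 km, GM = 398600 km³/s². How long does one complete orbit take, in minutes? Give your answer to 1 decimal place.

Semi-major axis a = 6371 + 560 = 6931 km. Period T = 2π√(a³/μ) = 2π√(6931³/398600) = 5742.6 s = 95.71 min.

95.7 min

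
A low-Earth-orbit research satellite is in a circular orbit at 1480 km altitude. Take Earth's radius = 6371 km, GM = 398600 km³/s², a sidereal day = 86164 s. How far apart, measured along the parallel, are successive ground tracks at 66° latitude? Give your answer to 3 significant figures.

1310 km

Semi-major axis a = 6371 + 1480 = 7851 km. Period T = 2π√(a³/μ) = 2π√(7851³/398600) = 6923.1 s = 115.38 min.
Node shift per orbit = (6923.1/86164) × 360° = 28.93°.
Equatorial spacing = 28.93 × 111.2 km/° = 3216 km.
At 66° latitude, spacing = 3216 × cos(66°) = 1308 km.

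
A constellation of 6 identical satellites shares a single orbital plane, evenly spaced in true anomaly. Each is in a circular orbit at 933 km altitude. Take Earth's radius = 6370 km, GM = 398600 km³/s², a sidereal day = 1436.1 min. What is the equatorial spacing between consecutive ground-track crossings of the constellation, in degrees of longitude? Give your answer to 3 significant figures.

4.32°

Semi-major axis a = 6370 + 933 = 7303 km. Period T = 2π√(a³/μ) = 2π√(7303³/398600) = 6211.0 s = 103.52 min.
Single-satellite node shift = (6211.0/86166) × 360° = 25.95°.
With 6 satellites evenly phased, successive equator crossings are 25.95/6 = 4.325° apart.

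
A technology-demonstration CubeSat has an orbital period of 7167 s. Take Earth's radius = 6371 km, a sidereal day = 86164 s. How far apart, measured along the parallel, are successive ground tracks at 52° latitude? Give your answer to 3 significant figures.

2050 km

Node shift per orbit = (7167.0/86164) × 360° = 29.94°.
Equatorial spacing = 29.94 × 111.2 km/° = 3330 km.
At 52° latitude, spacing = 3330 × cos(52°) = 2050 km.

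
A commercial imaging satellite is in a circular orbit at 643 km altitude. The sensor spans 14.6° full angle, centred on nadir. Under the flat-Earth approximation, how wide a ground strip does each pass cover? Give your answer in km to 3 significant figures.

Half-angle = 14.6°/2 = 7.3°.
Swath width ≈ 2h·tan(θ/2) = 2 × 643 × tan(7.3°) = 164.7 km.

165 km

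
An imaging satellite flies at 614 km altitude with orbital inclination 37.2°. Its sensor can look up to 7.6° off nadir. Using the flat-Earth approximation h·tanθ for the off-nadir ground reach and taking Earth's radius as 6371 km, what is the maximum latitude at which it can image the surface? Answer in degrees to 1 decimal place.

37.9°

For a prograde orbit the ground track reaches latitude ±i = ±37.2°.
Sensor half-swath on the ground ≈ 614·tan(7.6°) = 82 km = 0.74° of latitude.
Maximum observable latitude ≈ 37.2 + 0.74 = 37.9°.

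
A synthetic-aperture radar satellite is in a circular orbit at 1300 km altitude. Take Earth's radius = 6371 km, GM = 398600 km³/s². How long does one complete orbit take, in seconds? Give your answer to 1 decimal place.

6686.4 seconds

Semi-major axis a = 6371 + 1300 = 7671 km. Period T = 2π√(a³/μ) = 2π√(7671³/398600) = 6686.4 s = 111.44 min.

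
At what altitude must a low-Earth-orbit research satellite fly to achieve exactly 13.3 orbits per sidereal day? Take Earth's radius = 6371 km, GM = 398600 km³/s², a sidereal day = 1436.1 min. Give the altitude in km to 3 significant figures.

1140 km

Required period T = 86166 / 13.3 = 6478.6 s.
From T = 2π√(a³/μ): a = (μ T²/4π²)^(1/3) = (398600 × 6478.6² / 4π²)^(1/3) = 7511 km.
Altitude h = a − R = 7511 − 6371 = 1140 km.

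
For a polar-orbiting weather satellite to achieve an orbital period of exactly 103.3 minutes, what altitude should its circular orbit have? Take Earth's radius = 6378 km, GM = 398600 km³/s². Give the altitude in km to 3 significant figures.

T = 103.3 min = 6198.0 s.
From T = 2π√(a³/μ): a = (μ T²/4π²)^(1/3) = (398600 × 6198.0² / 4π²)^(1/3) = 7293 km.
Altitude h = a − R = 7293 − 6378 = 915 km.

915 km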